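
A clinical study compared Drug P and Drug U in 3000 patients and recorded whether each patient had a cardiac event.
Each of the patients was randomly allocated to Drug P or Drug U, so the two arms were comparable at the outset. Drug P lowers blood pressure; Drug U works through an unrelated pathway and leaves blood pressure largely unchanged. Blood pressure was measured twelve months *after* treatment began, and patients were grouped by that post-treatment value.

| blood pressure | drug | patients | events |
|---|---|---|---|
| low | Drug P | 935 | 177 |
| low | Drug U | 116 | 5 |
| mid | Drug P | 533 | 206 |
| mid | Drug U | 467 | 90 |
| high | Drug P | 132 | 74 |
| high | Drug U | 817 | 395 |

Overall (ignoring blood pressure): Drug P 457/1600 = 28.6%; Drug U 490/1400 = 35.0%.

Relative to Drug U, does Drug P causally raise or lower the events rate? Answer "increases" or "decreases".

decreases

Blood pressure is downstream of the drug. One should not condition on a consequence of treatment, so the overall rates are the right comparison.
Pooled: Drug P 28.6% vs Drug U 35.0%; Drug P is lower overall.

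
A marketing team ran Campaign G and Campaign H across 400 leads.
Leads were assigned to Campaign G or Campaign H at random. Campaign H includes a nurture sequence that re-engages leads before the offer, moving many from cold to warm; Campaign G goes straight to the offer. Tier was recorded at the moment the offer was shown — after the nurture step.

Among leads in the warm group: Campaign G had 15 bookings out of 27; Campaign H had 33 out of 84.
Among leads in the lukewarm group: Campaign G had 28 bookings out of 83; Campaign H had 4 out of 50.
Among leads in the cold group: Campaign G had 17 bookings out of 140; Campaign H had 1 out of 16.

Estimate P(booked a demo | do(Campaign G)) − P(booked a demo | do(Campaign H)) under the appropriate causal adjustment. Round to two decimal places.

-0.01

Engagement tier here is a post-treatment variable shaped by the campaign; conditioning on it would introduce bias rather than remove it. The overall comparison is the causal one.
The causal difference is the pooled difference: 0.240 − 0.253 = -0.013.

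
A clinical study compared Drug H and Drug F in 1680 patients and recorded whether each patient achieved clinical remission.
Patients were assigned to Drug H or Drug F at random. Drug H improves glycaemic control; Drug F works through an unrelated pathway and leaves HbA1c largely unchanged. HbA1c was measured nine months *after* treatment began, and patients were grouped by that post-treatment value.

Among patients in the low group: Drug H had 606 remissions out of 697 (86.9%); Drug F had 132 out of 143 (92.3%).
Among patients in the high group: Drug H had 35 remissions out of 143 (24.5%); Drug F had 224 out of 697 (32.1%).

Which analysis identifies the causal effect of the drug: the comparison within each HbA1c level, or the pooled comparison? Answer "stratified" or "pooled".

The stratified and pooled comparisons disagree (Drug F wins within each HbA1c; Drug H wins overall), so the answer turns on the causal role of HbA1c.
HbA1c here is a post-treatment variable shaped by the drug; conditioning on it would introduce bias rather than remove it. The overall comparison is the causal one.
Pooled: Drug H 76.3% vs Drug F 42.4%; Drug H is higher overall.

pooled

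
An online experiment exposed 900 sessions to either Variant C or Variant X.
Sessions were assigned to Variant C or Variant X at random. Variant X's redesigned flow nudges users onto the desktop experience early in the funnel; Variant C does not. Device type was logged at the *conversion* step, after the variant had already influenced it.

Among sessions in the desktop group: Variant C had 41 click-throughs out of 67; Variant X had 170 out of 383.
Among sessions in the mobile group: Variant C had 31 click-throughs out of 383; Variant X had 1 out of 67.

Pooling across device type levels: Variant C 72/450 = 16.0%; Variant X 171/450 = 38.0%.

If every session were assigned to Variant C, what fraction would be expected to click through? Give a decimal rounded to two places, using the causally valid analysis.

0.16

The stratified and pooled comparisons disagree (Variant C wins within each device type; Variant X wins overall), so the answer turns on the causal role of device type.
Device type here is a post-treatment variable shaped by the variant; conditioning on it would introduce bias rather than remove it. The overall comparison is the causal one.
So P(outcome | do(Variant C)) is just the pooled rate for Variant C: 72/450 = 0.160.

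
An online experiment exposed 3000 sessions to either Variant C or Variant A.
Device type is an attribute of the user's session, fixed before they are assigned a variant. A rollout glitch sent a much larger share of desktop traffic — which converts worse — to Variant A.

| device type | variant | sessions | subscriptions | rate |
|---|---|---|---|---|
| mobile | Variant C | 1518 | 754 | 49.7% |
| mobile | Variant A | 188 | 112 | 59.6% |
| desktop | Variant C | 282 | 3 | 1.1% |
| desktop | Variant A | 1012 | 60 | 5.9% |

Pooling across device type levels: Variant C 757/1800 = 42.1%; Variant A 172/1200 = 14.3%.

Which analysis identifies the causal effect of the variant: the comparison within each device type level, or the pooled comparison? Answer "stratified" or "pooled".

Within every device type level Variant A has the higher rate, yet pooled Variant C does — Simpson's reversal.
Since device type is a pre-existing factor (not a product of the variant) and it affects the outcome on its own, it is a confounder. The stratified rates, not the pooled rate, identify the causal effect.
Within each level — mobile: 49.7% vs 59.6%; desktop: 1.1% vs 5.9% — Variant A is higher every time.

stratified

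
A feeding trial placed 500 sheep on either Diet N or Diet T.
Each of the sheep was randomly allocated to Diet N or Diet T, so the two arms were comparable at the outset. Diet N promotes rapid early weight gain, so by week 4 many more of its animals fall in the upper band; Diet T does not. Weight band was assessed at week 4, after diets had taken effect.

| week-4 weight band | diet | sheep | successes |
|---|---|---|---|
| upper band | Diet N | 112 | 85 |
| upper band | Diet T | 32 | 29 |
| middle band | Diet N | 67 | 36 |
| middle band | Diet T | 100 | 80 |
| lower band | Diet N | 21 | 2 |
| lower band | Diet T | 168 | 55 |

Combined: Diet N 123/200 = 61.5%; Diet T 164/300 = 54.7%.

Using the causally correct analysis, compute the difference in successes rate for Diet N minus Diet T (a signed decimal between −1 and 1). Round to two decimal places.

Diet T is higher inside every week-4 weight band stratum but Diet N is higher in aggregate. Whether to stratify depends on how week-4 weight band relates to the diet.
Because the diet influences week-4 weight band, week-4 weight band is a post-treatment mediator, not a confounder. Stratifying on it would bias the estimate; the causal effect is the crude pooled difference.
The causal difference is the pooled difference: 0.615 − 0.547 = +0.068.

+0.07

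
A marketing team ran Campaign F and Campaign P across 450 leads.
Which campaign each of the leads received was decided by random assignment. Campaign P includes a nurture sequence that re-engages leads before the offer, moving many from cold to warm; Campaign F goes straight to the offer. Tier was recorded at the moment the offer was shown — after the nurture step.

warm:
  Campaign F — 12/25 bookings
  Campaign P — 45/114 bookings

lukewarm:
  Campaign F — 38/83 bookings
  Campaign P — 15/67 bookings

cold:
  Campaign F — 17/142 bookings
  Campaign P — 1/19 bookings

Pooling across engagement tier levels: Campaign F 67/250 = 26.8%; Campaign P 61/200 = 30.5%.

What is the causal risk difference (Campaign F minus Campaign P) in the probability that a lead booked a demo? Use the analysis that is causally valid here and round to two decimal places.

Engagement tier lies on the pathway campaign → engagement tier → outcome, so adjusting for it blocks the indirect effect. For the total causal effect of campaign, use the unadjusted pooled rates.
The causal difference is the pooled difference: 0.268 − 0.305 = -0.037.

-0.04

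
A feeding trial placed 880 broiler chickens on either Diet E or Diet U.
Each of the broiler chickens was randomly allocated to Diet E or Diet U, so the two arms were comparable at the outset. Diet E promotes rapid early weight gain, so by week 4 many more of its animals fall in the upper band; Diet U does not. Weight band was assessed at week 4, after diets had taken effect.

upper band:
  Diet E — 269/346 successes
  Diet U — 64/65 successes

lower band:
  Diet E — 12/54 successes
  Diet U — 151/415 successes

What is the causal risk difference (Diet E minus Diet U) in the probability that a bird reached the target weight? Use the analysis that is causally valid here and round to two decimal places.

The distribution of week-4 weight band is itself part of what the diet does — it is an intermediate outcome. Holding it fixed would remove that part of the effect; the total effect is the pooled difference.
The causal difference is the pooled difference: 0.703 − 0.448 = +0.255.

+0.25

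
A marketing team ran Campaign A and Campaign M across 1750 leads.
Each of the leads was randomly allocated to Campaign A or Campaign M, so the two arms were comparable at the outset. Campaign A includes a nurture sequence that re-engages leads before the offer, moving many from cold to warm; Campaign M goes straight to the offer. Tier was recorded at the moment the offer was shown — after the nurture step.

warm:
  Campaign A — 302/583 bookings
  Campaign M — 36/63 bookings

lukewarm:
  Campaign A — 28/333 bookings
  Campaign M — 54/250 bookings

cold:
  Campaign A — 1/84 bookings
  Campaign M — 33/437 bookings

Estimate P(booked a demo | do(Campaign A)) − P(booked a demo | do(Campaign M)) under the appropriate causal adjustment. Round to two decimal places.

+0.17

Within every engagement tier level Campaign M has the higher rate, yet pooled Campaign A does — Simpson's reversal.
Engagement tier here is a post-treatment variable shaped by the campaign; conditioning on it would introduce bias rather than remove it. The overall comparison is the causal one.
The causal difference is the pooled difference: 0.331 − 0.164 = +0.167.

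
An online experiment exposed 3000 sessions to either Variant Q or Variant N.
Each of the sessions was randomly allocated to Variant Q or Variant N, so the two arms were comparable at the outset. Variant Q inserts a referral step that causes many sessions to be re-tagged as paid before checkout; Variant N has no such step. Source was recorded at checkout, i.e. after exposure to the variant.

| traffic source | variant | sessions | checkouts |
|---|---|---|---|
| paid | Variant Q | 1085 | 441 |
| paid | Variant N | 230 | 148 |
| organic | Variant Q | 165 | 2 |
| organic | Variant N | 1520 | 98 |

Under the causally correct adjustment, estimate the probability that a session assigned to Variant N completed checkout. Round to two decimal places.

0.14

The stratified and pooled comparisons disagree (Variant N wins within each traffic source; Variant Q wins overall), so the answer turns on the causal role of traffic source.
Traffic source here is a post-treatment variable shaped by the variant; conditioning on it would introduce bias rather than remove it. The overall comparison is the causal one.
So P(outcome | do(Variant N)) is just the pooled rate for Variant N: 246/1750 = 0.141.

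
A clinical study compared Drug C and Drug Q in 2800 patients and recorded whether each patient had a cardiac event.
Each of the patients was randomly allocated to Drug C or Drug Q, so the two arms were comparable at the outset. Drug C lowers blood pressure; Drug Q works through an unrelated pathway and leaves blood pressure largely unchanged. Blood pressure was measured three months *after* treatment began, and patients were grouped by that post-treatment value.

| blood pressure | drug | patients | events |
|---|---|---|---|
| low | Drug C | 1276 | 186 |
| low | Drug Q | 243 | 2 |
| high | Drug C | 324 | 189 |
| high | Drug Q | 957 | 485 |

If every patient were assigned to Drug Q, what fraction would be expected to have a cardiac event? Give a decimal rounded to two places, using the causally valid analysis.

Drug Q is lower inside every blood pressure stratum but Drug C is lower in aggregate. Whether to stratify depends on how blood pressure relates to the drug.
Stratifying would compare drugs among patients the drugs themselves sorted into blood pressure groups — a form of selection on an intermediate. The unconditioned pooled rates give the total causal effect.
So P(outcome | do(Drug Q)) is just the pooled rate for Drug Q: 487/1200 = 0.406.

0.41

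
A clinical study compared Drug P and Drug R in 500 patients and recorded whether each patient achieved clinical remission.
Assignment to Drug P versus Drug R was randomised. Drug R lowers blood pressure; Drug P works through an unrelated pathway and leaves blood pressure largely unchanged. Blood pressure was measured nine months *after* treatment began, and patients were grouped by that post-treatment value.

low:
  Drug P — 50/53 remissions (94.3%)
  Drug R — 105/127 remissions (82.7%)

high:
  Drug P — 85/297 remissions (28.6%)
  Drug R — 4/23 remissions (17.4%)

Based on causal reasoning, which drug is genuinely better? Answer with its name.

The stratified and pooled comparisons disagree (Drug P wins within each blood pressure; Drug R wins overall), so the answer turns on the causal role of blood pressure.
Blood pressure is recorded after the drug and is itself shifted by it — it sits on the causal path from drug to outcome. Conditioning on a mediator would strip out part of the effect we want; the pooled comparison gives the total causal effect.
Pooled: Drug P 38.6% vs Drug R 72.7%; Drug R is higher overall.

Drug R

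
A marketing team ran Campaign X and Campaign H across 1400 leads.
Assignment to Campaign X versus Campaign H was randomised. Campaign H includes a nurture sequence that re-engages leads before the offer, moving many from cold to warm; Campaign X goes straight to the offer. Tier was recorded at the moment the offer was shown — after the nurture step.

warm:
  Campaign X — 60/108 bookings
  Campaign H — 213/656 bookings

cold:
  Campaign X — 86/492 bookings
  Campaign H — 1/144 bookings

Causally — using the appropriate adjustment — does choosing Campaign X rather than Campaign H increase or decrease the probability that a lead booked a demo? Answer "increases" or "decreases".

decreases

Because the campaign influences engagement tier, engagement tier is a post-treatment mediator, not a confounder. Stratifying on it would bias the estimate; the causal effect is the crude pooled difference.
Pooled: Campaign X 24.3% vs Campaign H 26.8%; Campaign H is higher overall.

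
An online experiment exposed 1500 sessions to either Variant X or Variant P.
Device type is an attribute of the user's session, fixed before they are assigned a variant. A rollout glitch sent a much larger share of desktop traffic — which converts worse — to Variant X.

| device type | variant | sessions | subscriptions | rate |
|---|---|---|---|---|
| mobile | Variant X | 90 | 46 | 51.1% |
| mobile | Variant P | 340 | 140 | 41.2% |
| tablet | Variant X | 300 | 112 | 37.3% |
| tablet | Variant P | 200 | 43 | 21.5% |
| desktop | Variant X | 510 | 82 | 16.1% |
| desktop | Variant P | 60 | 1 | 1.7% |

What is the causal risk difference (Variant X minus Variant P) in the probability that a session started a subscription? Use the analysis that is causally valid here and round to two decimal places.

Here device type is a common cause — it drives both which variant a case falls under and the outcome. The crude comparison mixes populations; the stratum-specific rates are the causally relevant ones.
Adjusting over the population distribution of device type: 0.287·(0.511−0.412) + 0.333·(0.373−0.215) + 0.380·(0.161−0.017) = +0.136.

+0.14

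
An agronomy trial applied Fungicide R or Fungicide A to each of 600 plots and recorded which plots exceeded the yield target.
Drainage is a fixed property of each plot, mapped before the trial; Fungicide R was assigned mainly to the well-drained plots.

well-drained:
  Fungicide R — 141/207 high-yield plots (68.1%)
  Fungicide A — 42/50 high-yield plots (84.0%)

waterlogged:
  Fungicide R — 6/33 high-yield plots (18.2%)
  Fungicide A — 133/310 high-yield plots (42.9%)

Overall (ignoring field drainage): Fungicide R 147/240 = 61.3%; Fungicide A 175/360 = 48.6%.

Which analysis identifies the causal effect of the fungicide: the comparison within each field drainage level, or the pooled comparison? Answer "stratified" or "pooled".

stratified

Fungicide A is higher inside every field drainage stratum but Fungicide R is higher in aggregate. Whether to stratify depends on how field drainage relates to the fungicide.
The imbalance in field drainage arose from how plots were allocated, not from anything the fungicide did; and field drainage independently affects the outcome. The pooled gap is confounded — condition on field drainage.
Within each level — well-drained: 68.1% vs 84.0%; waterlogged: 18.2% vs 42.9% — Fungicide A is higher every time.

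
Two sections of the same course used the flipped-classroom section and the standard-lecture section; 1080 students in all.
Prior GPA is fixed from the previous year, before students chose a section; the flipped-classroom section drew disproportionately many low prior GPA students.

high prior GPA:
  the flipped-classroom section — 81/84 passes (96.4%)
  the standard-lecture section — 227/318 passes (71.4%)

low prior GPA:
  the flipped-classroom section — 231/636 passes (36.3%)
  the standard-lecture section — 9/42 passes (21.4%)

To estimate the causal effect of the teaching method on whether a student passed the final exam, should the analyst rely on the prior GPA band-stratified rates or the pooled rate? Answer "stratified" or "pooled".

The prior GPA band-specific comparison favours the flipped-classroom section throughout, but the pooled figures favour the standard-lecture section. The question is whether to condition on prior GPA band.
The imbalance in prior GPA band arose from how students were allocated, not from anything the teaching method did; and prior GPA band independently affects the outcome. The pooled gap is confounded — condition on prior GPA band.
Within each level — high prior GPA: 96.4% vs 71.4%; low prior GPA: 36.3% vs 21.4% — the flipped-classroom section is higher every time.

stratified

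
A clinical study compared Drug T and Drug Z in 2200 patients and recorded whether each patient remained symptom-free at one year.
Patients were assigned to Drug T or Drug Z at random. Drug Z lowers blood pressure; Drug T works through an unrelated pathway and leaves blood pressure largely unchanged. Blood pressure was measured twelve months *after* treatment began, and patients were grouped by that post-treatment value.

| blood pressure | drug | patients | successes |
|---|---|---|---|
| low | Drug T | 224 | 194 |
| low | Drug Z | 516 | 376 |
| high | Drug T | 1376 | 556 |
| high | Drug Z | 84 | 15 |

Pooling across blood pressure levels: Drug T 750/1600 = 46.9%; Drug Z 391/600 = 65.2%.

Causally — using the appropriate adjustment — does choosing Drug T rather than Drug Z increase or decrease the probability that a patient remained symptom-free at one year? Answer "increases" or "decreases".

Blood pressure is recorded after the drug and is itself shifted by it — it sits on the causal path from drug to outcome. Conditioning on a mediator would strip out part of the effect we want; the pooled comparison gives the total causal effect.
Pooled: Drug T 46.9% vs Drug Z 65.2%; Drug Z is higher overall.

decreases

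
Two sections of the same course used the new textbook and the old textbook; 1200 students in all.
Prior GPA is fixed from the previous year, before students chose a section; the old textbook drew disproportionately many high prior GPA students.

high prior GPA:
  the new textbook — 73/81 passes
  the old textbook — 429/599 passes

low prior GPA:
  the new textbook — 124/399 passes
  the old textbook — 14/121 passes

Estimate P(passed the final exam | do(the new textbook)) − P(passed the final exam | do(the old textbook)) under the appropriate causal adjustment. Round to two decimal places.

The prior GPA band-specific comparison favours the new textbook throughout, but the pooled figures favour the old textbook. The question is whether to condition on prior GPA band.
Prior GPA band satisfies the back-door criterion: it is not a descendant of the teaching method, and it blocks the spurious path from teaching method to outcome. Adjusting for it (i.e., using the within-prior GPA band rates) gives the causal effect.
Adjusting over the population distribution of prior GPA band: 0.567·(0.901−0.716) + 0.433·(0.311−0.116) = +0.189.

+0.19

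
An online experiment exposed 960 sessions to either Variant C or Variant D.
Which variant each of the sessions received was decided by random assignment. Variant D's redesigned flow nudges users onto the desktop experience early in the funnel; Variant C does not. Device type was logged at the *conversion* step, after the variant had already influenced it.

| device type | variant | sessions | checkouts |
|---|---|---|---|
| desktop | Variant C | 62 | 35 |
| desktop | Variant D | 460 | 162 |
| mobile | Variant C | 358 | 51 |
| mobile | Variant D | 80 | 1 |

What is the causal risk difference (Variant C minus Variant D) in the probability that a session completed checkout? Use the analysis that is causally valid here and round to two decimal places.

Stratifying would compare variants among sessions the variants themselves sorted into device type groups — a form of selection on an intermediate. The unconditioned pooled rates give the total causal effect.
The causal difference is the pooled difference: 0.205 − 0.302 = -0.097.

-0.10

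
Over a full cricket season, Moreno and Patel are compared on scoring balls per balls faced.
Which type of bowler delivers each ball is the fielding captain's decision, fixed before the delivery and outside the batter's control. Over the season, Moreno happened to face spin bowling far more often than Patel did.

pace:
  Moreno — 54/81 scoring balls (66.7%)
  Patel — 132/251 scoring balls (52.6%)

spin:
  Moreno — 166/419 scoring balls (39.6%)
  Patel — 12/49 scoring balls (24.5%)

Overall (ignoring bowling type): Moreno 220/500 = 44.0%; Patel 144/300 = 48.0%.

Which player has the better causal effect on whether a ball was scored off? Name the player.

Moreno

Bowling type differs across players for reasons unrelated to any effect of the player itself, and it separately predicts the outcome — a classic confounder. We must compare within bowling type levels.
Within each level — pace: 66.7% vs 52.6%; spin: 39.6% vs 24.5% — Moreno is higher every time.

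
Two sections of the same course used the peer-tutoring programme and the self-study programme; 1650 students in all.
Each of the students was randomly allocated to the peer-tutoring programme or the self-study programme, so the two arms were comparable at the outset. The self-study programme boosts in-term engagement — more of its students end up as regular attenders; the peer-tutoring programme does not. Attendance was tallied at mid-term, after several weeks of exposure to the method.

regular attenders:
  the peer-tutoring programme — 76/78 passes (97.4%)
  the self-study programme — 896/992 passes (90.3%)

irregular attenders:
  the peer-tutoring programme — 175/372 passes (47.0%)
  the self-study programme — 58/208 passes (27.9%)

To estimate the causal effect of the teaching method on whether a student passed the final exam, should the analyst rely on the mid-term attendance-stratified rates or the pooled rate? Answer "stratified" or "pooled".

The mid-term attendance-specific comparison favours the peer-tutoring programme throughout, but the pooled figures favour the self-study programme. The question is whether to condition on mid-term attendance.
Stratifying would compare teaching methods among students the teaching methods themselves sorted into mid-term attendance groups — a form of selection on an intermediate. The unconditioned pooled rates give the total causal effect.
Pooled: the peer-tutoring programme 55.8% vs the self-study programme 79.5%; the self-study programme is higher overall.

pooled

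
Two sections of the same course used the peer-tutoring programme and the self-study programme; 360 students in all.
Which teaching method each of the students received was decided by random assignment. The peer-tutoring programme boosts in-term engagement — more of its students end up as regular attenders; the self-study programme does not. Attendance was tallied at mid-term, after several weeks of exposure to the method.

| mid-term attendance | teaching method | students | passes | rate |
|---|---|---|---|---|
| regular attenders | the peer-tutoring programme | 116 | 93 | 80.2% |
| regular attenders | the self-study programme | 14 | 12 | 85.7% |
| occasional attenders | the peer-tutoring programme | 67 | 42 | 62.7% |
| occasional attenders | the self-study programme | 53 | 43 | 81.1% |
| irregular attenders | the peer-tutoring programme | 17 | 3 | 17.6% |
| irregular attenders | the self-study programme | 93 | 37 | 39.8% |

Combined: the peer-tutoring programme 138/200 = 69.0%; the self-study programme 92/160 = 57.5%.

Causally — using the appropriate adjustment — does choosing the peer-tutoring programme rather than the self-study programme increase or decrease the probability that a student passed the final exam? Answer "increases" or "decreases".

Mid-term attendance is recorded after the teaching method and is itself shifted by it — it sits on the causal path from teaching method to outcome. Conditioning on a mediator would strip out part of the effect we want; the pooled comparison gives the total causal effect.
Pooled: the peer-tutoring programme 69.0% vs the self-study programme 57.5%; the peer-tutoring programme is higher overall.

increases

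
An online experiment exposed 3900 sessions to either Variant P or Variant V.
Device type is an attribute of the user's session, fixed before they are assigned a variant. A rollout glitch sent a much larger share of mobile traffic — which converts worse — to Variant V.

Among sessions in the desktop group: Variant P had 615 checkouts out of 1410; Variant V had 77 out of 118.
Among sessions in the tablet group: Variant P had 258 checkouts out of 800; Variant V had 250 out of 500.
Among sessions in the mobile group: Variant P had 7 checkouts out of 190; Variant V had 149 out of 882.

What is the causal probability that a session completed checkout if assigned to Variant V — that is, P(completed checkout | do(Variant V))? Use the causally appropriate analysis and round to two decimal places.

0.47

Device type differs across variants for reasons unrelated to any effect of the variant itself, and it separately predicts the outcome — a classic confounder. We must compare within device type levels.
Standardising Variant V to the population device type mix: 0.392·77/118 + 0.333·250/500 + 0.275·149/882 = 0.469.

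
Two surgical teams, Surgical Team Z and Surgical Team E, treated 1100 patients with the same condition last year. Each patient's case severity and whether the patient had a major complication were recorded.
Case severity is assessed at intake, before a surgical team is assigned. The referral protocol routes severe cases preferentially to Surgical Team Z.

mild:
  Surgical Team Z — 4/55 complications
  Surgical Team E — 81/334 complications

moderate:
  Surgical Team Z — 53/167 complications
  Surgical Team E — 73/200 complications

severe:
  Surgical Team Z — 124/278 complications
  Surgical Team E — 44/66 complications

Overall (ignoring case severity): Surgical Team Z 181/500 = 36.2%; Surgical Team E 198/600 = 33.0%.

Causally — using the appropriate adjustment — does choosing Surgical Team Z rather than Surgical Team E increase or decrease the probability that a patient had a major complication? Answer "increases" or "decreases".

decreases

Surgical Team Z is lower inside every case severity stratum but Surgical Team E is lower in aggregate. Whether to stratify depends on how case severity relates to the surgical team.
Case severity is set before the surgical team has any effect — it is not caused by the surgical team — and it independently drives the outcome. That makes it a confounder, so the causal comparison is within case severity levels.
Within each level — mild: 7.3% vs 24.3%; moderate: 31.7% vs 36.5%; severe: 44.6% vs 66.7% — Surgical Team Z is lower every time.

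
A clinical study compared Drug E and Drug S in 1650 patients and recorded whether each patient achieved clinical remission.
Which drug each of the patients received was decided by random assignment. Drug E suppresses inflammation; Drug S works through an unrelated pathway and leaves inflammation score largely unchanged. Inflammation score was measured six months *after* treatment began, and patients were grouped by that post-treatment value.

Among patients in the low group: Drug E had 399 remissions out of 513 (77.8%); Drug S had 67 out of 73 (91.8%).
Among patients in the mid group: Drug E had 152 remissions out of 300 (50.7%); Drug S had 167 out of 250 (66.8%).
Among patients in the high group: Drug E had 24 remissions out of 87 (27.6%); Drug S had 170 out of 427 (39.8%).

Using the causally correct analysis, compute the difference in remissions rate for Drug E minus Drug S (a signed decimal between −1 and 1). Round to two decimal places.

+0.10

Drug S is higher inside every inflammation score stratum but Drug E is higher in aggregate. Whether to stratify depends on how inflammation score relates to the drug.
Inflammation score is downstream of the drug. One should not condition on a consequence of treatment, so the overall rates are the right comparison.
The causal difference is the pooled difference: 0.639 − 0.539 = +0.100.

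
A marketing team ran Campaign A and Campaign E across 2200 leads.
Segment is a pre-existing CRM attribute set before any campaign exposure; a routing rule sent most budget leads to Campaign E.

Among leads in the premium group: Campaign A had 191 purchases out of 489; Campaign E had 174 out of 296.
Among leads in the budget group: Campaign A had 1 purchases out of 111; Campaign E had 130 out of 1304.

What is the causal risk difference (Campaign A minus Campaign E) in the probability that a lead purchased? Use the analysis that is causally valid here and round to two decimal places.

Campaign E is higher inside every customer segment stratum but Campaign A is higher in aggregate. Whether to stratify depends on how customer segment relates to the campaign.
The imbalance in customer segment arose from how leads were allocated, not from anything the campaign did; and customer segment independently affects the outcome. The pooled gap is confounded — condition on customer segment.
Adjusting over the population distribution of customer segment: 0.357·(0.391−0.588) + 0.643·(0.009−0.100) = -0.129.

-0.13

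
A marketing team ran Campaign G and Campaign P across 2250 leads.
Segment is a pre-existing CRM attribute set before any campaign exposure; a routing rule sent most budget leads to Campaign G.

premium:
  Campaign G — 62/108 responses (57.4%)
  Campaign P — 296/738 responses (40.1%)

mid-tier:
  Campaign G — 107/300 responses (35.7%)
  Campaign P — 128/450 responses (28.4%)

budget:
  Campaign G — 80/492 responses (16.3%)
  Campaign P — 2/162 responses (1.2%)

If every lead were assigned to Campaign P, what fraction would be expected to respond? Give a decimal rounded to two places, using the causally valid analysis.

0.25

Within every customer segment level Campaign G has the higher rate, yet pooled Campaign P does — Simpson's reversal.
Nothing the campaign does changes customer segment; the imbalance is an allocation artefact. With customer segment also predicting the outcome, the pooled figure is confounded, and the within-stratum comparison is the causal one.
Standardising Campaign P to the population customer segment mix: 0.376·296/738 + 0.333·128/450 + 0.291·2/162 = 0.249.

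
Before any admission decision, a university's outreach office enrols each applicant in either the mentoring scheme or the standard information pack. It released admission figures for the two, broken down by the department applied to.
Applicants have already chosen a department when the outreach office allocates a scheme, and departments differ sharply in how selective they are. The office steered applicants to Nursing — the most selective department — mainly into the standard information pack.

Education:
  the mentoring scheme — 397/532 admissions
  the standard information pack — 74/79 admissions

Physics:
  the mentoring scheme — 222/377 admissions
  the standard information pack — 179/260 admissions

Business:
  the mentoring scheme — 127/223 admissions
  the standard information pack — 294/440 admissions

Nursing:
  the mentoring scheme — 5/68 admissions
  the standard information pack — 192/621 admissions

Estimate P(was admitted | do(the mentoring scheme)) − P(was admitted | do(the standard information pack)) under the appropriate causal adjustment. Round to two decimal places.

-0.16

Department differs across outreach schemes for reasons unrelated to any effect of the outreach scheme itself, and it separately predicts the outcome — a classic confounder. We must compare within department levels.
Adjusting over the population distribution of department: 0.235·(0.746−0.937) + 0.245·(0.589−0.688) + 0.255·(0.570−0.668) + 0.265·(0.074−0.309) = -0.157.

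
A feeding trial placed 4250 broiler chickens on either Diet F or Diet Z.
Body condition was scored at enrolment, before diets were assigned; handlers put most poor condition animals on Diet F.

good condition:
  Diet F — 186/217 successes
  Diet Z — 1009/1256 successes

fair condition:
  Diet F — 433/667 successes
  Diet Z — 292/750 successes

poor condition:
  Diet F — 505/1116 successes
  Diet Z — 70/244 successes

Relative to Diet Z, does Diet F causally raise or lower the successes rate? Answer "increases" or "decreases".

increases

Here starting body condition is a common cause — it drives both which diet a case falls under and the outcome. The crude comparison mixes populations; the stratum-specific rates are the causally relevant ones.
Within each level — good condition: 85.7% vs 80.3%; fair condition: 64.9% vs 38.9%; poor condition: 45.3% vs 28.7% — Diet F is higher every time.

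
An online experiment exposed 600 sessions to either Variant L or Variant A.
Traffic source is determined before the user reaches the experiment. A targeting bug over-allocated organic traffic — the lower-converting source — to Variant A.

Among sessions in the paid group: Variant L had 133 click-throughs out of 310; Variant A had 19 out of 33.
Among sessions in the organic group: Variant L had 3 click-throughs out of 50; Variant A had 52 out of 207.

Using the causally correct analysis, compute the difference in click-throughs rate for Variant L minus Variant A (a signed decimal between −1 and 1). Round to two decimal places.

Traffic source is set before the variant has any effect — it is not caused by the variant — and it independently drives the outcome. That makes it a confounder, so the causal comparison is within traffic source levels.
Adjusting over the population distribution of traffic source: 0.572·(0.429−0.576) + 0.428·(0.060−0.251) = -0.166.

-0.17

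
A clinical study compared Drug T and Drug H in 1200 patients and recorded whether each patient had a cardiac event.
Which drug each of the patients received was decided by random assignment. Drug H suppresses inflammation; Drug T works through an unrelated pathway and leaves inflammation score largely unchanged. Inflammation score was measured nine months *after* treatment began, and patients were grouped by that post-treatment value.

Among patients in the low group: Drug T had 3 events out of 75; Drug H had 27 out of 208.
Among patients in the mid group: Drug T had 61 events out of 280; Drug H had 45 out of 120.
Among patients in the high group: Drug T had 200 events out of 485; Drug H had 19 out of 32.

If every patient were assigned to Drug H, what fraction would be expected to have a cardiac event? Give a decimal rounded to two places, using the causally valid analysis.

0.25

Within every inflammation score level Drug T has the lower rate, yet pooled Drug H does — Simpson's reversal.
Inflammation score is downstream of the drug. One should not condition on a consequence of treatment, so the overall rates are the right comparison.
So P(outcome | do(Drug H)) is just the pooled rate for Drug H: 91/360 = 0.253.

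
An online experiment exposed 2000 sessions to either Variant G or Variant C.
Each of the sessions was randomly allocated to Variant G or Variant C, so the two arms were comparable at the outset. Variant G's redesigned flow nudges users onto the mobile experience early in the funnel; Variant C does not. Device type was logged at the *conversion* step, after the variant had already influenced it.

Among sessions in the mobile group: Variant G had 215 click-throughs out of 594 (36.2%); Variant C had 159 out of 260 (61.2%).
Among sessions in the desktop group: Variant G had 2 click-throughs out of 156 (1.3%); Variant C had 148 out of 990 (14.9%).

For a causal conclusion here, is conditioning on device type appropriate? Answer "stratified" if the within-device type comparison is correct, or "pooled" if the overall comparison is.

Device type is downstream of the variant. One should not condition on a consequence of treatment, so the overall rates are the right comparison.
Pooled: Variant G 28.9% vs Variant C 24.6%; Variant G is higher overall.

pooled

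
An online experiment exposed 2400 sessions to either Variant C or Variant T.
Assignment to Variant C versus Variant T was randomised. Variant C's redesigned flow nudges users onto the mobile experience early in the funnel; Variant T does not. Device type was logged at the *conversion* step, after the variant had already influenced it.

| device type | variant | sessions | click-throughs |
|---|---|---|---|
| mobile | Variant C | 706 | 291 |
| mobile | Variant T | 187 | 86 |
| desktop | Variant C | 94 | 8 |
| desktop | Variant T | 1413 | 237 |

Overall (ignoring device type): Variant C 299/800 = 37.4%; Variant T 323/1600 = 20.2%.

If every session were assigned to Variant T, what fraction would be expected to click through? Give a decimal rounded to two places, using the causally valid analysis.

Within every device type level Variant T has the higher rate, yet pooled Variant C does — Simpson's reversal.
Device type here is a post-treatment variable shaped by the variant; conditioning on it would introduce bias rather than remove it. The overall comparison is the causal one.
So P(outcome | do(Variant T)) is just the pooled rate for Variant T: 323/1600 = 0.202.

0.20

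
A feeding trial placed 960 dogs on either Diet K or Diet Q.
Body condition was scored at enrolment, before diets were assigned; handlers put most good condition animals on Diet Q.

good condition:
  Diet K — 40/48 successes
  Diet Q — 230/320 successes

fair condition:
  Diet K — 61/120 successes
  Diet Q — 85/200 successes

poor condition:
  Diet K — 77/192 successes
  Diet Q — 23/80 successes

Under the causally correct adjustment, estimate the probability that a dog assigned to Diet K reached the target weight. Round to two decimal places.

0.60

Starting body condition differs across diets for reasons unrelated to any effect of the diet itself, and it separately predicts the outcome — a classic confounder. We must compare within starting body condition levels.
Standardising Diet K to the population starting body condition mix: 0.383·40/48 + 0.333·61/120 + 0.283·77/192 = 0.603.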